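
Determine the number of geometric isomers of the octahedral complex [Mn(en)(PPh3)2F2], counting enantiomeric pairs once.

3

Each en is bidentate and must span two cis positions.
Systematic placement gives 3 geometric isomers: PPh3 cis, F trans; PPh3 cis, F cis (chiral); PPh3 trans, F cis.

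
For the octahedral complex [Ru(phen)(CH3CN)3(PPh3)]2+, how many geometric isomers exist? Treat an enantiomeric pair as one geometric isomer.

2

Each phen is bidentate and must span two cis positions.
There are 2 geometric isomers: CH3CN mer; CH3CN fac.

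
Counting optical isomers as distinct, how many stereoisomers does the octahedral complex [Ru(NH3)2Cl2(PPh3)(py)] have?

In an octahedral complex each vertex has one trans partner and four cis neighbours.
Systematic placement gives 6 geometric isomers: NH3 trans, Cl trans; NH3 cis, Cl trans; NH3 cis, Cl cis (3 arrangements, 2 chiral); NH3 trans, Cl cis.
Of these, 2 lack any improper symmetry element and so occur as enantiomeric pairs, giving 6 + 2 = 8 stereoisomers in total.

8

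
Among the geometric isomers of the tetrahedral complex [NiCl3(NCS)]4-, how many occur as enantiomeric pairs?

Only one geometric arrangement is possible.

0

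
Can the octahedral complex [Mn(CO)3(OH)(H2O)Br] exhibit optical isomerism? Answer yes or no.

yes

The distinct arrangements are (4 in all): CO mer (3 arrangements); CO fac (chiral).
One of these lacks any improper symmetry element and so occurs as an enantiomeric pair, giving 4 + 1 = 5 stereoisomers in total.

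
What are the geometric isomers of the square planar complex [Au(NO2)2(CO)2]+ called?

cis and trans

In a square planar complex each vertex has one trans partner and two cis neighbours.
Working through the distinct placements yields 2 geometric isomers: NO2 cis; NO2 trans.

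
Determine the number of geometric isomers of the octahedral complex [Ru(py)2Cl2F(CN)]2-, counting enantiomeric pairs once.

Working through the distinct placements yields 6 geometric isomers: py trans, Cl cis; py cis, Cl cis (3 arrangements, 2 chiral); py trans, Cl trans; py cis, Cl trans.

6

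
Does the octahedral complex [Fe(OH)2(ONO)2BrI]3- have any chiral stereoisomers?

yes

There are 6 geometric isomers: OH trans, ONO trans; OH cis, ONO cis (3 arrangements, 2 chiral); OH cis, ONO trans; OH trans, ONO cis.
Of these, 2 lack any improper symmetry element and so occur as enantiomeric pairs, giving 6 + 2 = 8 stereoisomers in total.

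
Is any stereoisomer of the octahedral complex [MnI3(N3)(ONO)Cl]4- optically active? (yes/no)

yes

In an octahedral complex each vertex has one trans partner and four cis neighbours.
Working through the distinct placements yields 4 geometric isomers: I mer (3 arrangements); I fac (chiral).
One of these lacks any improper symmetry element and so occurs as an enantiomeric pair, giving 4 + 1 = 5 stereoisomers in total.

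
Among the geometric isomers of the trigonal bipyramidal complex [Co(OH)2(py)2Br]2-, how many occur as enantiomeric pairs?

In a trigonal bipyramid the two axial positions differ from the three equatorial ones.
Exhaustive case analysis gives 5 geometric isomers.
One of these lacks any improper symmetry element and so occurs as an enantiomeric pair, giving 5 + 1 = 6 stereoisomers in total.

1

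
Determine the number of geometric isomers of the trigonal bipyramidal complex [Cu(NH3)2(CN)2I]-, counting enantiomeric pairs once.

5

In a trigonal bipyramid the two axial positions differ from the three equatorial ones.
Exhaustive case analysis gives 5 geometric isomers.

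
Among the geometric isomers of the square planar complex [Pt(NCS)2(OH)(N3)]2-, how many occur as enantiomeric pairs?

0

A square has two trans pairs of vertices; adjacent vertices are cis.
The distinct arrangements are (2 in all): NCS cis; NCS trans.
Each arrangement has an internal mirror plane or centre of symmetry, so none is chiral.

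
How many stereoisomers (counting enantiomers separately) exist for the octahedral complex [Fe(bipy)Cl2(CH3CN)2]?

An octahedron has six vertices in three trans pairs; every non-trans pair is cis.
Each bipy is bidentate and must span two cis positions.
There are 3 geometric isomers: Cl cis, CH3CN trans; Cl cis, CH3CN cis (chiral); Cl trans, CH3CN cis.
One of these lacks any improper symmetry element and so occurs as an enantiomeric pair, giving 3 + 1 = 4 stereoisomers in total.

4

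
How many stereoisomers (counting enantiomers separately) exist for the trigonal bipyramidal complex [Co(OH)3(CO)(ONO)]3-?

4

There are 4 geometric isomers: CO axial, ONO equatorial; CO axial, ONO axial; CO equatorial, ONO equatorial; CO equatorial, ONO axial.
Each arrangement has an internal mirror plane or centre of symmetry, so none is chiral.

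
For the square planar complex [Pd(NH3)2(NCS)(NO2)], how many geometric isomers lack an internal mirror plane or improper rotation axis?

0

A square has two trans pairs of vertices; adjacent vertices are cis.
There are 2 geometric isomers: NH3 cis; NH3 trans.
Each arrangement has an internal mirror plane or centre of symmetry, so none is chiral.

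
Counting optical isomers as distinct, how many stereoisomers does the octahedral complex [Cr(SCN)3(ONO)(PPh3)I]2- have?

An octahedron has six vertices in three trans pairs; every non-trans pair is cis.
Working through the distinct placements yields 4 geometric isomers: SCN mer (3 arrangements); SCN fac (chiral).
One of these lacks any improper symmetry element and so occurs as an enantiomeric pair, giving 4 + 1 = 5 stereoisomers in total.

5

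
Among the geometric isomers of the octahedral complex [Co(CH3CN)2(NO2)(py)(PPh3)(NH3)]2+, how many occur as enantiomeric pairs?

The six octahedral sites form three mutually perpendicular trans pairs.
Placing the ligands in turn and identifying arrangements related by rotation or reflection leaves 9 distinct geometric isomers.
Of these, 6 lack any improper symmetry element and so occur as enantiomeric pairs, giving 9 + 6 = 15 stereoisomers in total.

6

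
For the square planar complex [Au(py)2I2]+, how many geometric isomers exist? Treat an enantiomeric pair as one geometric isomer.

2

In a square planar complex each vertex has one trans partner and two cis neighbours.
Systematic placement gives 2 geometric isomers: py cis; py trans.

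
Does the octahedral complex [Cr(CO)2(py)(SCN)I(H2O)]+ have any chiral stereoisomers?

An octahedron has six vertices in three trans pairs; every non-trans pair is cis.
Placing the ligands in turn and identifying arrangements related by rotation or reflection leaves 9 distinct geometric isomers.
Of these, 6 lack any improper symmetry element and so occur as enantiomeric pairs, giving 9 + 6 = 15 stereoisomers in total.

yes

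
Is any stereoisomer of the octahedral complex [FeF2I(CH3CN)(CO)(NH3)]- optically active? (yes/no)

yes

In an octahedral complex each vertex has one trans partner and four cis neighbours.
Exhaustive case analysis gives 9 geometric isomers.
Of these, 6 lack any improper symmetry element and so occur as enantiomeric pairs, giving 9 + 6 = 15 stereoisomers in total.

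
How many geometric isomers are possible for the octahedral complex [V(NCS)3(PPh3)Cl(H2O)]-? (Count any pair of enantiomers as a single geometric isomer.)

In an octahedral complex each vertex has one trans partner and four cis neighbours.
There are 4 geometric isomers: NCS mer (3 arrangements); NCS fac (chiral).

4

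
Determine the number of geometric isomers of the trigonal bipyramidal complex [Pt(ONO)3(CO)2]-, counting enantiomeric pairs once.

3

There are 3 geometric isomers: CO both axial; CO one axial, one equatorial; CO both equatorial.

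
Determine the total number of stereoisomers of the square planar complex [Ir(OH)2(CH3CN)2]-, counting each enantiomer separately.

Working through the distinct placements yields 2 geometric isomers: OH cis; OH trans.
Each arrangement has an internal mirror plane or centre of symmetry, so none is chiral.

2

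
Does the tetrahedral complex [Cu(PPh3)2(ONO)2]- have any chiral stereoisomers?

no

Only one geometric arrangement is possible.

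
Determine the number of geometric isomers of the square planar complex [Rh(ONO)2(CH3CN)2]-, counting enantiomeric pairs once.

In a square planar complex each vertex has one trans partner and two cis neighbours.
Systematic placement gives 2 geometric isomers: ONO cis; ONO trans.

2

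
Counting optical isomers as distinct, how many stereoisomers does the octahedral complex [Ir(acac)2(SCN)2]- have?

3

Each acac is bidentate and must span two cis positions.
There are 2 geometric isomers: SCN trans; SCN cis (chiral).
One of these lacks any improper symmetry element and so occurs as an enantiomeric pair, giving 2 + 1 = 3 stereoisomers in total.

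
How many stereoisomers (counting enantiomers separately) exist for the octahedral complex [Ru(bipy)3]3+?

2

An octahedron has six vertices in three trans pairs; every non-trans pair is cis.
Each bipy is bidentate and must span two cis positions.
Only one geometric arrangement is possible; it has no improper symmetry element, so it exists as a pair of enantiomers (2 stereoisomers).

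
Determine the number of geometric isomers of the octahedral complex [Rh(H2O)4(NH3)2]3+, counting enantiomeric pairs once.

2

The distinct arrangements are (2 in all): NH3 trans; NH3 cis.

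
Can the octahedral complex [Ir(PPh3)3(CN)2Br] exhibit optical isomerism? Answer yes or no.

no

The distinct arrangements are (3 in all): PPh3 mer, CN cis; PPh3 mer, CN trans; PPh3 fac, CN cis.
Each arrangement has an internal mirror plane or centre of symmetry, so none is chiral.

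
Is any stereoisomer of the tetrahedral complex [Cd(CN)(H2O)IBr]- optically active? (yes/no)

yes

All four vertices of a tetrahedron are equivalent and mutually adjacent, so cis/trans isomerism cannot arise.
Only one geometric arrangement is possible; it has no improper symmetry element, so it exists as a pair of enantiomers (2 stereoisomers).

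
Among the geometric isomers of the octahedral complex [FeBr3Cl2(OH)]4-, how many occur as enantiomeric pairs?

0

In an octahedral complex each vertex has one trans partner and four cis neighbours.
Working through the distinct placements yields 3 geometric isomers: Br mer, Cl cis; Br mer, Cl trans; Br fac, Cl cis.
Each arrangement has an internal mirror plane or centre of symmetry, so none is chiral.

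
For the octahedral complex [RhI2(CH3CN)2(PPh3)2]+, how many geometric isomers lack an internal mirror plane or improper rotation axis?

There are 5 geometric isomers: I trans, CH3CN trans, PPh3 trans; I cis, CH3CN trans, PPh3 cis; I cis, CH3CN cis, PPh3 trans; I cis, CH3CN cis, PPh3 cis (chiral); I trans, CH3CN cis, PPh3 cis.
One of these lacks any improper symmetry element and so occurs as an enantiomeric pair, giving 5 + 1 = 6 stereoisomers in total.

1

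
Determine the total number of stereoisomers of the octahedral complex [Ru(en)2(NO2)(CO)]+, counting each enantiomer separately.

An octahedron has six vertices in three trans pairs; every non-trans pair is cis.
Each en is bidentate and must span two cis positions.
Working through the distinct placements yields 2 geometric isomers: NO2 and CO mutually trans; NO2 and CO mutually cis (chiral).
One of these lacks any improper symmetry element and so occurs as an enantiomeric pair, giving 2 + 1 = 3 stereoisomers in total.

3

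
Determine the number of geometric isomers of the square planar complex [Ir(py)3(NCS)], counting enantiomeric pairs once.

1

Only one geometric arrangement is possible.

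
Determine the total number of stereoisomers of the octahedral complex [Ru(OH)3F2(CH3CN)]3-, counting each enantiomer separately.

Systematic placement gives 3 geometric isomers: OH mer, F cis; OH mer, F trans; OH fac, F cis.
Each arrangement has an internal mirror plane or centre of symmetry, so none is chiral.

3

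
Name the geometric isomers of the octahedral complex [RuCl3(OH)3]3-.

The six octahedral sites form three mutually perpendicular trans pairs.
There are 2 geometric isomers: Cl mer; Cl fac.

fac and mer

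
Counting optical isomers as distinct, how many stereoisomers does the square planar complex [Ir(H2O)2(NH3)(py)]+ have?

2

The distinct arrangements are (2 in all): H2O cis; H2O trans.
Each arrangement has an internal mirror plane or centre of symmetry, so none is chiral.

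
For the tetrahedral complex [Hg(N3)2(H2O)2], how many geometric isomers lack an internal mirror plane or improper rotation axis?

In a tetrahedral complex all four positions are equivalent and every pair of ligands is adjacent — there is no cis/trans distinction.
Only one geometric arrangement is possible.

0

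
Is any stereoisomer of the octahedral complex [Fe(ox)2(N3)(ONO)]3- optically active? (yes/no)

yes

An octahedron has six vertices in three trans pairs; every non-trans pair is cis.
Each ox is bidentate and must span two cis positions.
Working through the distinct placements yields 2 geometric isomers: N3 and ONO mutually trans; N3 and ONO mutually cis (chiral).
One of these lacks any improper symmetry element and so occurs as an enantiomeric pair, giving 2 + 1 = 3 stereoisomers in total.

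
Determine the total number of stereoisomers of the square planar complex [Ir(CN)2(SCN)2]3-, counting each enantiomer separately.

A square has two trans pairs of vertices; adjacent vertices are cis.
There are 2 geometric isomers: CN cis; CN trans.
Each arrangement has an internal mirror plane or centre of symmetry, so none is chiral.

2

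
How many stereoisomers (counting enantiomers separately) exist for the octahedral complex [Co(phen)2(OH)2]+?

Each phen is bidentate and must span two cis positions.
Systematic placement gives 2 geometric isomers: OH trans; OH cis (chiral).
One of these lacks any improper symmetry element and so occurs as an enantiomeric pair, giving 2 + 1 = 3 stereoisomers in total.

3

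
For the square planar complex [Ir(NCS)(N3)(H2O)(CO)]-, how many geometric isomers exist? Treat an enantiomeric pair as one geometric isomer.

3

In a square planar complex each vertex has one trans partner and two cis neighbours.
Working through the distinct placements yields 3 geometric isomers: (CO/N3 trans, H2O/NCS trans); (CO/NCS trans, H2O/N3 trans); (CO/H2O trans, N3/NCS trans).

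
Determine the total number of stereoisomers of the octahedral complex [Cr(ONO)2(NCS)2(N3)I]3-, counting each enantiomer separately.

The six octahedral sites form three mutually perpendicular trans pairs.
Working through the distinct placements yields 6 geometric isomers: ONO trans, NCS trans; ONO cis, NCS cis (3 arrangements, 2 chiral); ONO trans, NCS cis; ONO cis, NCS trans.
Of these, 2 lack any improper symmetry element and so occur as enantiomeric pairs, giving 6 + 2 = 8 stereoisomers in total.

8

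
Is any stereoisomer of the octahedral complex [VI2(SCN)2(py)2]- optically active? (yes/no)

In an octahedral complex each vertex has one trans partner and four cis neighbours.
Working through the distinct placements yields 5 geometric isomers: I trans, SCN trans, py trans; I trans, SCN cis, py cis; I cis, SCN cis, py trans; I cis, SCN cis, py cis (chiral); I cis, SCN trans, py cis.
One of these lacks any improper symmetry element and so occurs as an enantiomeric pair, giving 5 + 1 = 6 stereoisomers in total.

yes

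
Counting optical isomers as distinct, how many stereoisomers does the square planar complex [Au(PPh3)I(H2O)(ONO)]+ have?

3

Working through the distinct placements yields 3 geometric isomers: (H2O/ONO trans, I/PPh3 trans); (H2O/PPh3 trans, I/ONO trans); (H2O/I trans, ONO/PPh3 trans).
Each arrangement has an internal mirror plane or centre of symmetry, so none is chiral.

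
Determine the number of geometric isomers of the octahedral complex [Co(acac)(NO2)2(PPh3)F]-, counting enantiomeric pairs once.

The six octahedral sites form three mutually perpendicular trans pairs.
Each acac is bidentate and must span two cis positions.
There are 4 geometric isomers: NO2 cis (3 arrangements, 2 chiral); NO2 trans.

4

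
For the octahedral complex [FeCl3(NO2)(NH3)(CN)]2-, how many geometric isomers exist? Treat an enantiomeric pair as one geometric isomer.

Systematic placement gives 4 geometric isomers: Cl mer (3 arrangements); Cl fac (chiral).

4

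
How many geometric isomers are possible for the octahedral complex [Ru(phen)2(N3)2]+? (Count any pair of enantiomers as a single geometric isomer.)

The six octahedral sites form three mutually perpendicular trans pairs.
Each phen is bidentate and must span two cis positions.
Working through the distinct placements yields 2 geometric isomers: N3 trans; N3 cis (chiral).

2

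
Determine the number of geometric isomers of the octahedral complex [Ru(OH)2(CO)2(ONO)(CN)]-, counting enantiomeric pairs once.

An octahedron has six vertices in three trans pairs; every non-trans pair is cis.
There are 6 geometric isomers: OH cis, CO cis (3 arrangements, 2 chiral); OH trans, CO cis; OH cis, CO trans; OH trans, CO trans.

6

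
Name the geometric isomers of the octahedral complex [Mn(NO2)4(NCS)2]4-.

There are 2 geometric isomers: NCS trans; NCS cis.

cis and trans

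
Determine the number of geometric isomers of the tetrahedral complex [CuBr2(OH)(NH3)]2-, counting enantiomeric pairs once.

1

Only one geometric arrangement is possible.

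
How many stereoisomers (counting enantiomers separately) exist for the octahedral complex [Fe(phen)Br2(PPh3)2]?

4

In an octahedral complex each vertex has one trans partner and four cis neighbours.
Each phen is bidentate and must span two cis positions.
Systematic placement gives 3 geometric isomers: Br trans, PPh3 cis; Br cis, PPh3 cis (chiral); Br cis, PPh3 trans.
One of these lacks any improper symmetry element and so occurs as an enantiomeric pair, giving 3 + 1 = 4 stereoisomers in total.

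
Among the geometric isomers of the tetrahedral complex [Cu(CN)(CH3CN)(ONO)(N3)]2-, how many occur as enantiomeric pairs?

1

All four vertices of a tetrahedron are equivalent and mutually adjacent, so cis/trans isomerism cannot arise.
Only one geometric arrangement is possible; it has no improper symmetry element, so it exists as a pair of enantiomers (2 stereoisomers).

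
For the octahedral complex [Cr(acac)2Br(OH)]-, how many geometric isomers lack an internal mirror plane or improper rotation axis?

1

Each acac is bidentate and must span two cis positions.
The distinct arrangements are (2 in all): Br and OH mutually trans; Br and OH mutually cis (chiral).
One of these lacks any improper symmetry element and so occurs as an enantiomeric pair, giving 2 + 1 = 3 stereoisomers in total.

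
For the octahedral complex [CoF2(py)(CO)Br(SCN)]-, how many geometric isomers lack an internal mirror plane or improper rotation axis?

The six octahedral sites form three mutually perpendicular trans pairs.
Placing the ligands in turn and identifying arrangements related by rotation or reflection leaves 9 distinct geometric isomers.
Of these, 6 lack any improper symmetry element and so occur as enantiomeric pairs, giving 9 + 6 = 15 stereoisomers in total.

6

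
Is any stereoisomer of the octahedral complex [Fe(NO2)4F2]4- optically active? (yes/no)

In an octahedral complex each vertex has one trans partner and four cis neighbours.
The distinct arrangements are (2 in all): F trans; F cis.
Each arrangement has an internal mirror plane or centre of symmetry, so none is chiral.

no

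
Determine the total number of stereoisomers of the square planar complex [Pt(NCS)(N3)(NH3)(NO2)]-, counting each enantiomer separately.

In a square planar complex each vertex has one trans partner and two cis neighbours.
There are 3 geometric isomers: (N3/NH3 trans, NCS/NO2 trans); (N3/NO2 trans, NCS/NH3 trans); (N3/NCS trans, NH3/NO2 trans).
Each arrangement has an internal mirror plane or centre of symmetry, so none is chiral.

3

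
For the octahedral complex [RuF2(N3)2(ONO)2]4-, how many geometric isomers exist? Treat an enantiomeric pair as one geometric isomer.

The six octahedral sites form three mutually perpendicular trans pairs.
Working through the distinct placements yields 5 geometric isomers: F trans, N3 trans, ONO trans; F trans, N3 cis, ONO cis; F cis, N3 cis, ONO trans; F cis, N3 cis, ONO cis (chiral); F cis, N3 trans, ONO cis.

5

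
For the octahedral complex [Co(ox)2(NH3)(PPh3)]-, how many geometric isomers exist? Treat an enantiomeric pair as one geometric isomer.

2

An octahedron has six vertices in three trans pairs; every non-trans pair is cis.
Each ox is bidentate and must span two cis positions.
Working through the distinct placements yields 2 geometric isomers: NH3 and PPh3 mutually trans; NH3 and PPh3 mutually cis (chiral).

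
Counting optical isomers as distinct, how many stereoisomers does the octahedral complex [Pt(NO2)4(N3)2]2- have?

In an octahedral complex each vertex has one trans partner and four cis neighbours.
Systematic placement gives 2 geometric isomers: N3 trans; N3 cis.
Each arrangement has an internal mirror plane or centre of symmetry, so none is chiral.

2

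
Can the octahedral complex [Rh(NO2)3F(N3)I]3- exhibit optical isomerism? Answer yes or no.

yes

There are 4 geometric isomers: NO2 mer (3 arrangements); NO2 fac (chiral).
One of these lacks any improper symmetry element and so occurs as an enantiomeric pair, giving 4 + 1 = 5 stereoisomers in total.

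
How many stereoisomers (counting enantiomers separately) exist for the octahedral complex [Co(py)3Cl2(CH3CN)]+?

3

An octahedron has six vertices in three trans pairs; every non-trans pair is cis.
There are 3 geometric isomers: py mer, Cl cis; py mer, Cl trans; py fac, Cl cis.
Each arrangement has an internal mirror plane or centre of symmetry, so none is chiral.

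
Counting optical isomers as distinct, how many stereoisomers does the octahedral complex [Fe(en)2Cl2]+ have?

An octahedron has six vertices in three trans pairs; every non-trans pair is cis.
Each en is bidentate and must span two cis positions.
There are 2 geometric isomers: Cl trans; Cl cis (chiral).
One of these lacks any improper symmetry element and so occurs as an enantiomeric pair, giving 2 + 1 = 3 stereoisomers in total.

3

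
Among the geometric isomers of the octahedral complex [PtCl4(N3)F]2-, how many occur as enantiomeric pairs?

In an octahedral complex each vertex has one trans partner and four cis neighbours.
The distinct arrangements are (2 in all): N3 and F mutually trans; N3 and F mutually cis.
Each arrangement has an internal mirror plane or centre of symmetry, so none is chiral.

0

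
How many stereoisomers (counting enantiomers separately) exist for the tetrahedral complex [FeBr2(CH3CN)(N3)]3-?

All four vertices of a tetrahedron are equivalent and mutually adjacent, so cis/trans isomerism cannot arise.
Only one geometric arrangement is possible.

1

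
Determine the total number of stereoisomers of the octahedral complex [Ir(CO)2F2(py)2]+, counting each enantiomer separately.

6

An octahedron has six vertices in three trans pairs; every non-trans pair is cis.
There are 5 geometric isomers: CO trans, F trans, py trans; CO trans, F cis, py cis; CO cis, F cis, py trans; CO cis, F cis, py cis (chiral); CO cis, F trans, py cis.
One of these lacks any improper symmetry element and so occurs as an enantiomeric pair, giving 5 + 1 = 6 stereoisomers in total.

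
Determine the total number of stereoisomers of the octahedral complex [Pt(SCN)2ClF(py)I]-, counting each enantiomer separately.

An octahedron has six vertices in three trans pairs; every non-trans pair is cis.
Systematic enumeration (placing each ligand type in turn and discarding arrangements equivalent by rotation or reflection) gives 9 geometric isomers.
Of these, 6 lack any improper symmetry element and so occur as enantiomeric pairs, giving 9 + 6 = 15 stereoisomers in total.

15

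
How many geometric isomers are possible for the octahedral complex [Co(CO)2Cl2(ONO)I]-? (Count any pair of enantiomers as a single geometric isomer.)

The six octahedral sites form three mutually perpendicular trans pairs.
The distinct arrangements are (6 in all): CO trans, Cl trans; CO trans, Cl cis; CO cis, Cl cis (3 arrangements, 2 chiral); CO cis, Cl trans.

6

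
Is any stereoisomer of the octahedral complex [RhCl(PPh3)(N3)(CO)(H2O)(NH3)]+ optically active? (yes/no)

yes

An octahedron has six vertices in three trans pairs; every non-trans pair is cis.
Systematic enumeration (placing each ligand type in turn and discarding arrangements equivalent by rotation or reflection) gives 15 geometric isomers.
Of these, 15 lack any improper symmetry element and so occur as enantiomeric pairs, giving 15 + 15 = 30 stereoisomers in total.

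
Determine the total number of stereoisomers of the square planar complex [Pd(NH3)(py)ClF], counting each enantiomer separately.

In a square planar complex each vertex has one trans partner and two cis neighbours.
The distinct arrangements are (3 in all): (Cl/NH3 trans, F/py trans); (Cl/py trans, F/NH3 trans); (Cl/F trans, NH3/py trans).
Each arrangement has an internal mirror plane or centre of symmetry, so none is chiral.

3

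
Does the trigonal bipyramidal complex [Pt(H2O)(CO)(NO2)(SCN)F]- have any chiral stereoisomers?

yes

A trigonal bipyramid has two axial and three equatorial sites, which are chemically inequivalent.
Placing the ligands in turn and identifying arrangements related by rotation or reflection leaves 10 distinct geometric isomers.
Of these, 10 lack any improper symmetry element and so occur as enantiomeric pairs, giving 10 + 10 = 20 stereoisomers in total.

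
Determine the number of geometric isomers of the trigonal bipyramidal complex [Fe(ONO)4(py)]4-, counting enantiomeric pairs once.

2

In a trigonal bipyramid the two axial positions differ from the three equatorial ones.
Working through the distinct placements yields 2 geometric isomers: py equatorial; py axial.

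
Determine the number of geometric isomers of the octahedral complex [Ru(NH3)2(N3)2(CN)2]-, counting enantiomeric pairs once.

An octahedron has six vertices in three trans pairs; every non-trans pair is cis.
The distinct arrangements are (5 in all): NH3 trans, N3 trans, CN trans; NH3 cis, N3 cis, CN trans; NH3 trans, N3 cis, CN cis; NH3 cis, N3 cis, CN cis (chiral); NH3 cis, N3 trans, CN cis.

5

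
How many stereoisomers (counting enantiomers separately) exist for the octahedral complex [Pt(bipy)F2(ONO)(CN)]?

6

Each bipy is bidentate and must span two cis positions.
Working through the distinct placements yields 4 geometric isomers: F cis (3 arrangements, 2 chiral); F trans.
Of these, 2 lack any improper symmetry element and so occur as enantiomeric pairs, giving 4 + 2 = 6 stereoisomers in total.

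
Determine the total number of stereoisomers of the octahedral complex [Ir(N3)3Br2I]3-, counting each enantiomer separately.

3

In an octahedral complex each vertex has one trans partner and four cis neighbours.
The distinct arrangements are (3 in all): N3 mer, Br trans; N3 mer, Br cis; N3 fac, Br cis.
Each arrangement has an internal mirror plane or centre of symmetry, so none is chiral.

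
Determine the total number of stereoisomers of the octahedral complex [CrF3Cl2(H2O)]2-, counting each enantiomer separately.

3

The six octahedral sites form three mutually perpendicular trans pairs.
Systematic placement gives 3 geometric isomers: F mer, Cl trans; F fac, Cl cis; F mer, Cl cis.
Each arrangement has an internal mirror plane or centre of symmetry, so none is chiral.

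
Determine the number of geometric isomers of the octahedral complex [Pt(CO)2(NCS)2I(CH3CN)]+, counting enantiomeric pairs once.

In an octahedral complex each vertex has one trans partner and four cis neighbours.
There are 6 geometric isomers: CO cis, NCS trans; CO cis, NCS cis (3 arrangements, 2 chiral); CO trans, NCS trans; CO trans, NCS cis.

6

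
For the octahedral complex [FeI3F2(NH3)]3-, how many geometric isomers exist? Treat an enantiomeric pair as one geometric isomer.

Working through the distinct placements yields 3 geometric isomers: I mer, F trans; I fac, F cis; I mer, F cis.

3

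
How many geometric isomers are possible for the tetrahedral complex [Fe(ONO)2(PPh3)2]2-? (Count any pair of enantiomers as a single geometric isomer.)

In a tetrahedral complex all four positions are equivalent and every pair of ligands is adjacent — there is no cis/trans distinction.
Only one geometric arrangement is possible.

1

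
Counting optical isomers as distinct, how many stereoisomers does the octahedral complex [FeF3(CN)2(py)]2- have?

The six octahedral sites form three mutually perpendicular trans pairs.
The distinct arrangements are (3 in all): F mer, CN trans; F fac, CN cis; F mer, CN cis.
Each arrangement has an internal mirror plane or centre of symmetry, so none is chiral.

3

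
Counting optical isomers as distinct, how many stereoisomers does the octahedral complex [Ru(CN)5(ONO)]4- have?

1

The six octahedral sites form three mutually perpendicular trans pairs.
Only one geometric arrangement is possible.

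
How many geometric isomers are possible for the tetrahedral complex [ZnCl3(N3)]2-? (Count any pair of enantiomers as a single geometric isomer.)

In a tetrahedral complex all four positions are equivalent and every pair of ligands is adjacent — there is no cis/trans distinction.
Only one geometric arrangement is possible.

1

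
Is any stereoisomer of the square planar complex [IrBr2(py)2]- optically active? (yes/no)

no

A square has two trans pairs of vertices; adjacent vertices are cis.
There are 2 geometric isomers: Br cis; Br trans.
Each arrangement has an internal mirror plane or centre of symmetry, so none is chiral.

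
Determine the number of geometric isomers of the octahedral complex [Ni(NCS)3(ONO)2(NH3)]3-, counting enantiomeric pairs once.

3

An octahedron has six vertices in three trans pairs; every non-trans pair is cis.
The distinct arrangements are (3 in all): NCS mer, ONO trans; NCS mer, ONO cis; NCS fac, ONO cis.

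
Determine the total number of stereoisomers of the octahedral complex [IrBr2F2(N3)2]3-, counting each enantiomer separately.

Working through the distinct placements yields 5 geometric isomers: Br trans, F trans, N3 trans; Br trans, F cis, N3 cis; Br cis, F cis, N3 trans; Br cis, F cis, N3 cis (chiral); Br cis, F trans, N3 cis.
One of these lacks any improper symmetry element and so occurs as an enantiomeric pair, giving 5 + 1 = 6 stereoisomers in total.

6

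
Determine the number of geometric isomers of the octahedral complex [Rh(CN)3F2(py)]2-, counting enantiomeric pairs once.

3

Working through the distinct placements yields 3 geometric isomers: CN mer, F cis; CN mer, F trans; CN fac, F cis.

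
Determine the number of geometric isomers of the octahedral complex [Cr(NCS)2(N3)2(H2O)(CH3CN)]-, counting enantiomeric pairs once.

The six octahedral sites form three mutually perpendicular trans pairs.
Systematic placement gives 6 geometric isomers: NCS trans, N3 trans; NCS cis, N3 cis (3 arrangements, 2 chiral); NCS trans, N3 cis; NCS cis, N3 trans.

6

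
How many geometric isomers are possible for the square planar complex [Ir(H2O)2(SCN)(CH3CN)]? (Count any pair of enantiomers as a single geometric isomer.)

2

In a square planar complex each vertex has one trans partner and two cis neighbours.
Working through the distinct placements yields 2 geometric isomers: H2O cis; H2O trans.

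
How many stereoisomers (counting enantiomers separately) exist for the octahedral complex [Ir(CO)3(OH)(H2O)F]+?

An octahedron has six vertices in three trans pairs; every non-trans pair is cis.
Working through the distinct placements yields 4 geometric isomers: CO mer (3 arrangements); CO fac (chiral).
One of these lacks any improper symmetry element and so occurs as an enantiomeric pair, giving 4 + 1 = 5 stereoisomers in total.

5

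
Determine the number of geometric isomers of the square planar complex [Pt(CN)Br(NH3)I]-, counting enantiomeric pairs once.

3

In a square planar complex each vertex has one trans partner and two cis neighbours.
Working through the distinct placements yields 3 geometric isomers: (Br/I trans, CN/NH3 trans); (Br/NH3 trans, CN/I trans); (Br/CN trans, I/NH3 trans).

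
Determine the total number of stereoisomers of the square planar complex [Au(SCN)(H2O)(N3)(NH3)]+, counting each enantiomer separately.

3

A square has two trans pairs of vertices; adjacent vertices are cis.
The distinct arrangements are (3 in all): (H2O/NH3 trans, N3/SCN trans); (H2O/SCN trans, N3/NH3 trans); (H2O/N3 trans, NH3/SCN trans).
Each arrangement has an internal mirror plane or centre of symmetry, so none is chiral.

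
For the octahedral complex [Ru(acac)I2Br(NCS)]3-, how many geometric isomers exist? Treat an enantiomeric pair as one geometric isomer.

In an octahedral complex each vertex has one trans partner and four cis neighbours.
Each acac is bidentate and must span two cis positions.
The distinct arrangements are (4 in all): I cis (3 arrangements, 2 chiral); I trans.

4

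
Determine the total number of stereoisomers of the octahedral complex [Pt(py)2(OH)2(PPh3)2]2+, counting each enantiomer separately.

6

Working through the distinct placements yields 5 geometric isomers: py trans, OH trans, PPh3 trans; py cis, OH trans, PPh3 cis; py trans, OH cis, PPh3 cis; py cis, OH cis, PPh3 cis (chiral); py cis, OH cis, PPh3 trans.
One of these lacks any improper symmetry element and so occurs as an enantiomeric pair, giving 5 + 1 = 6 stereoisomers in total.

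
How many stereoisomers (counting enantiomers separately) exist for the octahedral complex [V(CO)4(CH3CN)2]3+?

The distinct arrangements are (2 in all): CH3CN trans; CH3CN cis.
Each arrangement has an internal mirror plane or centre of symmetry, so none is chiral.

2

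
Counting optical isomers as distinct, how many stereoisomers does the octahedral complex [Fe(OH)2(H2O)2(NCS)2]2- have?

In an octahedral complex each vertex has one trans partner and four cis neighbours.
Working through the distinct placements yields 5 geometric isomers: OH trans, H2O trans, NCS trans; OH cis, H2O trans, NCS cis; OH trans, H2O cis, NCS cis; OH cis, H2O cis, NCS cis (chiral); OH cis, H2O cis, NCS trans.
One of these lacks any improper symmetry element and so occurs as an enantiomeric pair, giving 5 + 1 = 6 stereoisomers in total.

6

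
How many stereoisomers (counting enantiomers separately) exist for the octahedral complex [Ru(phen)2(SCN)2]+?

3

The six octahedral sites form three mutually perpendicular trans pairs.
Each phen is bidentate and must span two cis positions.
Systematic placement gives 2 geometric isomers: SCN trans; SCN cis (chiral).
One of these lacks any improper symmetry element and so occurs as an enantiomeric pair, giving 2 + 1 = 3 stereoisomers in total.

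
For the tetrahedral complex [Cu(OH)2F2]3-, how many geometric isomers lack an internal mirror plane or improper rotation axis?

All four vertices of a tetrahedron are equivalent and mutually adjacent, so cis/trans isomerism cannot arise.
Only one geometric arrangement is possible.

0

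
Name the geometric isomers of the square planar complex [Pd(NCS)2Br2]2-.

In a square planar complex each vertex has one trans partner and two cis neighbours.
The distinct arrangements are (2 in all): NCS cis; NCS trans.

cis and trans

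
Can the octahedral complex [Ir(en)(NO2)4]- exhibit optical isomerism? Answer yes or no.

Each en is bidentate and must span two cis positions.
Only one geometric arrangement is possible.

no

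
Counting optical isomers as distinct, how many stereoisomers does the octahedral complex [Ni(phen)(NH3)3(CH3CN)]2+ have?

An octahedron has six vertices in three trans pairs; every non-trans pair is cis.
Each phen is bidentate and must span two cis positions.
The distinct arrangements are (2 in all): NH3 fac; NH3 mer.
Each arrangement has an internal mirror plane or centre of symmetry, so none is chiral.

2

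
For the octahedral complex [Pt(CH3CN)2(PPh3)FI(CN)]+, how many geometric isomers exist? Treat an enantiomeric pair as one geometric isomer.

The six octahedral sites form three mutually perpendicular trans pairs.
Placing the ligands in turn and identifying arrangements related by rotation or reflection leaves 9 distinct geometric isomers.

9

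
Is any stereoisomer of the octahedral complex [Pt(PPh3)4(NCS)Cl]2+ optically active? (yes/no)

no

There are 2 geometric isomers: NCS and Cl mutually trans; NCS and Cl mutually cis.
Each arrangement has an internal mirror plane or centre of symmetry, so none is chiral.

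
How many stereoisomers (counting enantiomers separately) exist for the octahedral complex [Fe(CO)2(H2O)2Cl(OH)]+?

8

An octahedron has six vertices in three trans pairs; every non-trans pair is cis.
There are 6 geometric isomers: CO trans, H2O cis; CO trans, H2O trans; CO cis, H2O cis (3 arrangements, 2 chiral); CO cis, H2O trans.
Of these, 2 lack any improper symmetry element and so occur as enantiomeric pairs, giving 6 + 2 = 8 stereoisomers in total.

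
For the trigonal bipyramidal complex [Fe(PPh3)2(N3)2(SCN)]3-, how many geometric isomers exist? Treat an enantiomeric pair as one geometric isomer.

A trigonal bipyramid has two axial and three equatorial sites, which are chemically inequivalent.
Placing the ligands in turn and identifying arrangements related by rotation or reflection leaves 5 distinct geometric isomers.

5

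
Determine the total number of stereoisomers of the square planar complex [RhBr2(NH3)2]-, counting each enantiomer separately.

In a square planar complex each vertex has one trans partner and two cis neighbours.
The distinct arrangements are (2 in all): Br cis; Br trans.
Each arrangement has an internal mirror plane or centre of symmetry, so none is chiral.

2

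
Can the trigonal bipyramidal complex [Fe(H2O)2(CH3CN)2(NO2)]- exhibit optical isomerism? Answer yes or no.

Placing the ligands in turn and identifying arrangements related by rotation or reflection leaves 5 distinct geometric isomers.
One of these lacks any improper symmetry element and so occurs as an enantiomeric pair, giving 5 + 1 = 6 stereoisomers in total.

yes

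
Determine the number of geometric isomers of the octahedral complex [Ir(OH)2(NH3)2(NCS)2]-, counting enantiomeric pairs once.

The six octahedral sites form three mutually perpendicular trans pairs.
Systematic placement gives 5 geometric isomers: OH trans, NH3 trans, NCS trans; OH cis, NH3 cis, NCS trans; OH trans, NH3 cis, NCS cis; OH cis, NH3 cis, NCS cis (chiral); OH cis, NH3 trans, NCS cis.

5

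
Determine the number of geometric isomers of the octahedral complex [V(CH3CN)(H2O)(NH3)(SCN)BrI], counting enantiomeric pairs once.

15

An octahedron has six vertices in three trans pairs; every non-trans pair is cis.
Placing the ligands in turn and identifying arrangements related by rotation or reflection leaves 15 distinct geometric isomers.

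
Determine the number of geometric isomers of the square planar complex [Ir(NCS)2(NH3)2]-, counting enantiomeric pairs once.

2

In a square planar complex each vertex has one trans partner and two cis neighbours.
The distinct arrangements are (2 in all): NCS cis; NCS trans.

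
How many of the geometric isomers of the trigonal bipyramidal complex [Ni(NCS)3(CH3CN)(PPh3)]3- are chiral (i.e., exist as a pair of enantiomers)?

0

The distinct arrangements are (4 in all): CH3CN axial, PPh3 equatorial; CH3CN axial, PPh3 axial; CH3CN equatorial, PPh3 equatorial; CH3CN equatorial, PPh3 axial.
Each arrangement has an internal mirror plane or centre of symmetry, so none is chiral.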